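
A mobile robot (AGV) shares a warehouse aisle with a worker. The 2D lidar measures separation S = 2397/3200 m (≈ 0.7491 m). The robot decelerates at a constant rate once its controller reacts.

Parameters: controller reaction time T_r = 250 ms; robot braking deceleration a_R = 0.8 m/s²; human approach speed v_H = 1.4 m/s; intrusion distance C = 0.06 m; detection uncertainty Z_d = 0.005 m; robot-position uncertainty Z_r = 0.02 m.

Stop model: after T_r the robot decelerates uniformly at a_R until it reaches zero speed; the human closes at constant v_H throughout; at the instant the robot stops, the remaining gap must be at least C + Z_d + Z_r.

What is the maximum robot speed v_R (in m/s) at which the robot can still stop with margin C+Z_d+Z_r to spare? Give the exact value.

quadratic (5/8)·v² + (2)·v + (-201/640) = 0
  disc = (2)² − 4·(5/8)·(-201/640) = 1225/256 ; √disc = 35/16
  v_R = (−(2) + 35/16) / (2·(5/8)) = 3/20 m/s
check:
T_s = v_R/a_R = (3/20)/(4/5) = 0.1875 s
reaction-phase robot travel = 0.1500·0.2500 = 0.0375 m
robot under decel: 0.1500²/(2·0.8000) = 0.0141 m
human over T_r+T_s: 1.4000·(0.2500+0.1875) = 0.6125 m
margins: 0.0600+0.0050+0.0200 = 0.0850 m
sum ≈ 0.0375+0.0141+0.6125+0.0850 ≈ 0.7491 m = S ✓

v_R_max = 3/20 m/s = 0.1500 m/s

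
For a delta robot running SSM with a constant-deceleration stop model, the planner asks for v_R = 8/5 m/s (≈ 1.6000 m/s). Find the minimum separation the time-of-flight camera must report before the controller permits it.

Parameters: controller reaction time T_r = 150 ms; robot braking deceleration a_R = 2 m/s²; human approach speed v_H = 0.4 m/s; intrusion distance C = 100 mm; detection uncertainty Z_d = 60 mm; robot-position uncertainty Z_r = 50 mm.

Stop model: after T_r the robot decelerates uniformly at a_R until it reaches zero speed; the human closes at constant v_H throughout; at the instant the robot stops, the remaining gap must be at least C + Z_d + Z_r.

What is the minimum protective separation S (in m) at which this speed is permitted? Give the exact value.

S_min = 147/100 m = 1.4700 m

stop time T_s = (8/5)/2 = 0.8000 s
robot covers v_R·T_r = 1.6000·0.1500 = 0.2400 m before braking
braking distance = 1.6000²/(2·2.0000) = 0.6400 m
human over T_r+T_s: 0.4000·(0.1500+0.8000) = 0.3800 m
residual clearance needed = 0.1000+0.0600+0.0500 = 0.2100 m
S_min ≈ 0.2400+0.6400+0.3800+0.2100  ⇒  S_min = 147/100 m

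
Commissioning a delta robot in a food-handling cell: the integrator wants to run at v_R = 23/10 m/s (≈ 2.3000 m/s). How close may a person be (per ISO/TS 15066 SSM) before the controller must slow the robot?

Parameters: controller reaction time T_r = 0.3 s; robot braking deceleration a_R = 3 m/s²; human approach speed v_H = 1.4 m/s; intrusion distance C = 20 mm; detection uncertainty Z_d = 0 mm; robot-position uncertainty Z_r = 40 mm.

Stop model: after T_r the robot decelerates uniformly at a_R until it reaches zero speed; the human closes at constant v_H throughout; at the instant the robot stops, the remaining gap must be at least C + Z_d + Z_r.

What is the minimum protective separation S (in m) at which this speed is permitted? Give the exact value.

T_s = v_R/a_R = (23/10)/3 = 0.7667 s
robot in T_r: 2.3000·0.3000 = 0.6900 m
braking distance = 2.3000²/(2·3.0000) = 0.8817 m
human over T_r+T_s: 1.4000·(0.3000+0.7667) = 1.4933 m
residual clearance needed = 0.0200+0.0000+0.0400 = 0.0600 m
S_min ≈ 0.6900+0.8817+1.4933+0.0600  ⇒  S_min = 25/8 m

S_min = 25/8 m = 3.1250 m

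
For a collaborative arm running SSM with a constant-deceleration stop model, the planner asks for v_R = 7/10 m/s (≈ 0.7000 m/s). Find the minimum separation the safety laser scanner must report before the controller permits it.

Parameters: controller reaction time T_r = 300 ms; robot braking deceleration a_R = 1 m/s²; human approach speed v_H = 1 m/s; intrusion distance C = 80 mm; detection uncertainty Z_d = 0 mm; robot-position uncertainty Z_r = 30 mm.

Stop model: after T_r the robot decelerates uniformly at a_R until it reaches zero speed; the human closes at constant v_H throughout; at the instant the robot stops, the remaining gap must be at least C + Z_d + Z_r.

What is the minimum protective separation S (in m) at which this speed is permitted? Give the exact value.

stop time T_s = (7/10)/1 = 0.7000 s
reaction-phase robot travel = 0.7000·0.3000 = 0.2100 m
robot under decel: 0.7000²/(2·1.0000) = 0.2450 m
human closes 1.0000·1.0000 = 1.0000 m
C+Z_d+Z_r = 0.0800+0.0000+0.0300 = 0.1100 m
S_min ≈ 0.2100+0.2450+1.0000+0.1100  ⇒  S_min = 313/200 m

S_min = 313/200 m = 1.5650 m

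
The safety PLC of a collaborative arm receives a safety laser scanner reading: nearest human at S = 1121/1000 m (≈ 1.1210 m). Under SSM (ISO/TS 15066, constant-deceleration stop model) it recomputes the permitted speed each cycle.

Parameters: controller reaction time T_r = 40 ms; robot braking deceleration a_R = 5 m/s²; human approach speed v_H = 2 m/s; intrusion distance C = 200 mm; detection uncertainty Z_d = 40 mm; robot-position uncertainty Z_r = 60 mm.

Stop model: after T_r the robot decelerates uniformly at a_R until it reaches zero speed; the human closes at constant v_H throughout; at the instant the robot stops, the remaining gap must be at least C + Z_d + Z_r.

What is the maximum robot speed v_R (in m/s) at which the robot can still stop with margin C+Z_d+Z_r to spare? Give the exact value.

at the boundary: (1/10)·v² + (11/25)·v + (-741/1000) = 0
  disc = (11/25)² − 4·(1/10)·(-741/1000) = 49/100 ; √disc = 7/10
  v_R = (−(11/25) + 7/10) / (2·(1/10)) = 13/10 m/s
check:
stop time T_s = (13/10)/5 = 0.2600 s
robot covers v_R·T_r = 1.3000·0.0400 = 0.0520 m before braking
robot covers 1.3000·0.2600 − ½·5.0000·0.2600² = 0.1690 m while stopping
human over T_r+T_s: 2.0000·(0.0400+0.2600) = 0.6000 m
C+Z_d+Z_r = 0.2000+0.0400+0.0600 = 0.3000 m
sum ≈ 0.0520+0.1690+0.6000+0.3000 ≈ 1.1210 m = S ✓

v_R_max = 13/10 m/s = 1.3000 m/s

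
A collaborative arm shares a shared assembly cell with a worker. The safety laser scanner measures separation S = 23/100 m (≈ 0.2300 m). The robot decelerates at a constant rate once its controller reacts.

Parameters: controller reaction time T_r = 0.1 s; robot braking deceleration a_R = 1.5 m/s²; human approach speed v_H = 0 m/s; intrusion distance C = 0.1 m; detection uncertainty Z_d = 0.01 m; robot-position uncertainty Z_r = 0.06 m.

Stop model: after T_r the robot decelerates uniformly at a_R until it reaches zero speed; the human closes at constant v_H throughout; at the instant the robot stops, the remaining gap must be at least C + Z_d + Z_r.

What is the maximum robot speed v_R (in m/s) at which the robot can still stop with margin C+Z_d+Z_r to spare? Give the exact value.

at the boundary: (1/3)·v² + (1/10)·v + (-3/50) = 0
  disc = (1/10)² − 4·(1/3)·(-3/50) = 9/100 ; √disc = 3/10
  v_R = (−(1/10) + 3/10) / (2·(1/3)) = 3/10 m/s
check:
stop time T_s = (3/10)/(3/2) = 0.2000 s
robot in T_r: 0.3000·0.1000 = 0.0300 m
robot under decel: 0.3000²/(2·1.5000) = 0.0300 m
human closes 0.0000·0.3000 = 0.0000 m
margins: 0.1000+0.0100+0.0600 = 0.1700 m
sum ≈ 0.0300+0.0300+0.0000+0.1700 ≈ 0.2300 m = S ✓

v_R_max = 3/10 m/s = 0.3000 m/s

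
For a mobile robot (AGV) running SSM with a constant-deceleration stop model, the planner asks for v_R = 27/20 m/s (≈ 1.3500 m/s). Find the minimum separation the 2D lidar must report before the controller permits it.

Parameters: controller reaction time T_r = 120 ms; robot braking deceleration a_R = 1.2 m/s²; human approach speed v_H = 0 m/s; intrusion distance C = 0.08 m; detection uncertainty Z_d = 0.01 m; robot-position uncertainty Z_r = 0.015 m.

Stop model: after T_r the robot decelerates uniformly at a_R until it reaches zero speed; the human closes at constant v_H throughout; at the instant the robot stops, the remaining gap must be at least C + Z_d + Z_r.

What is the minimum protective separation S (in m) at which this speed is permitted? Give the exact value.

S_min = 8211/8000 m = 1.0264 m

T_s = v_R/a_R = (27/20)/(6/5) = 1.1250 s
reaction-phase robot travel = 1.3500·0.1200 = 0.1620 m
robot under decel: 1.3500²/(2·1.2000) = 0.7594 m
person approaches 0.0000·(0.1200+1.1250) = 0.0000 m
C+Z_d+Z_r = 0.0800+0.0100+0.0150 = 0.1050 m
S_min ≈ 0.1620+0.7594+0.0000+0.1050  ⇒  S_min = 8211/8000 m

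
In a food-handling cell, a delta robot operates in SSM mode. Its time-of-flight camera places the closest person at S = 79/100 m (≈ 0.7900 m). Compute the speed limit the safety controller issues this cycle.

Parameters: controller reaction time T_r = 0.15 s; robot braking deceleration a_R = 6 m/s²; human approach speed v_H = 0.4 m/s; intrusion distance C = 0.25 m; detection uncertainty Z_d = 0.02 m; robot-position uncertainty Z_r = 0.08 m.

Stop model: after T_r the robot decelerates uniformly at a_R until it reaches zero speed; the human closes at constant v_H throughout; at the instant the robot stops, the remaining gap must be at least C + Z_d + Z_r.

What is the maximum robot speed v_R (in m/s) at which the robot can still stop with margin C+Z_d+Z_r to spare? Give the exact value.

quadratic (1/12)·v² + (13/60)·v + (-19/50) = 0
  disc = (13/60)² − 4·(1/12)·(-19/50) = 25/144 ; √disc = 5/12
  v_R = (−(13/60) + 5/12) / (2·(1/12)) = 6/5 m/s
check:
T_s = v_R/a_R = (6/5)/6 = 0.2000 s
robot covers v_R·T_r = 1.2000·0.1500 = 0.1800 m before braking
braking distance = 1.2000²/(2·6.0000) = 0.1200 m
human closes 0.4000·0.3500 = 0.1400 m
margins: 0.2500+0.0200+0.0800 = 0.3500 m
sum ≈ 0.1800+0.1200+0.1400+0.3500 ≈ 0.7900 m = S ✓

v_R_max = 6/5 m/s = 1.2000 m/s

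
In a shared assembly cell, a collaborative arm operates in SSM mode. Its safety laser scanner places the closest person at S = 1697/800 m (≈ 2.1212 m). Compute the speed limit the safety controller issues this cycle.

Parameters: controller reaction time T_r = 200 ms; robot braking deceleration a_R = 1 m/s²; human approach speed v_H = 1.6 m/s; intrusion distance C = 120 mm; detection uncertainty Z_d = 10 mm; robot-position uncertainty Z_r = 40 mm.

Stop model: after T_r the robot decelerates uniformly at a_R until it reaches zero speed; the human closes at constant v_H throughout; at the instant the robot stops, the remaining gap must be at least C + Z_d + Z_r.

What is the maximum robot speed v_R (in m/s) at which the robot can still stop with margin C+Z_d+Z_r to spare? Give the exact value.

quadratic (1/2)·v² + (9/5)·v + (-261/160) = 0
  disc = (9/5)² − 4·(1/2)·(-261/160) = 2601/400 ; √disc = 51/20
  v_R = (−(9/5) + 51/20) / (2·(1/2)) = 3/4 m/s
check:
T_s = v_R/a_R = (3/4)/1 = 0.7500 s
robot covers v_R·T_r = 0.7500·0.2000 = 0.1500 m before braking
robot covers 0.7500·0.7500 − ½·1.0000·0.7500² = 0.2812 m while stopping
human over T_r+T_s: 1.6000·(0.2000+0.7500) = 1.5200 m
margins: 0.1200+0.0100+0.0400 = 0.1700 m
sum ≈ 0.1500+0.2812+1.5200+0.1700 ≈ 2.1212 m = S ✓

v_R_max = 3/4 m/s = 0.7500 m/s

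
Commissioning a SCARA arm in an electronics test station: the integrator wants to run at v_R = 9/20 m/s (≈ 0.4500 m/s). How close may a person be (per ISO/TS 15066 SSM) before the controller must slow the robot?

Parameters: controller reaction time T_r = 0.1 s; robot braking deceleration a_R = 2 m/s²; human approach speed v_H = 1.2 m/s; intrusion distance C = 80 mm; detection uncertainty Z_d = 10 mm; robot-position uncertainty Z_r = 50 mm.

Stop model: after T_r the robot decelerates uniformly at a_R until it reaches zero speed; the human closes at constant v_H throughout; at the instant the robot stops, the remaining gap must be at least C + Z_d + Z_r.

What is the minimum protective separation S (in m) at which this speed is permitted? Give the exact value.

braking lasts T_s = (9/20)/2 = 0.2250 s
robot in T_r: 0.4500·0.1000 = 0.0450 m
robot under decel: 0.4500²/(2·2.0000) = 0.0506 m
human closes 1.2000·0.3250 = 0.3900 m
margins: 0.0800+0.0100+0.0500 = 0.1400 m
S_min ≈ 0.0450+0.0506+0.3900+0.1400  ⇒  S_min = 1001/1600 m

S_min = 1001/1600 m = 0.6256 m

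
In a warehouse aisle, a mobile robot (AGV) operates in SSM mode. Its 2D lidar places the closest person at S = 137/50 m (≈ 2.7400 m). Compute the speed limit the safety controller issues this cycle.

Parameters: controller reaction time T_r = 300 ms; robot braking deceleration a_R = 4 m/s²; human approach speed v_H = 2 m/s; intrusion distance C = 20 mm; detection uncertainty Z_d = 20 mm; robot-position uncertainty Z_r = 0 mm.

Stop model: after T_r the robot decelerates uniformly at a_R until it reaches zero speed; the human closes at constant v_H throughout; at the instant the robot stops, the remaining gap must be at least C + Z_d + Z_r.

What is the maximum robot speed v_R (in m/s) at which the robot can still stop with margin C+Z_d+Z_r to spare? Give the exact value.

v_R_max = 2 m/s = 2.0000 m/s

collect terms ⇒ (1/8)·v_R² + (4/5)·v_R + (-21/10) = 0
  disc = (4/5)² − 4·(1/8)·(-21/10) = 169/100 ; √disc = 13/10
  v_R = (−(4/5) + 13/10) / (2·(1/8)) = 2 m/s
check:
stop time T_s = 2/4 = 0.5000 s
robot in T_r: 2.0000·0.3000 = 0.6000 m
robot covers 2.0000·0.5000 − ½·4.0000·0.5000² = 0.5000 m while stopping
person approaches 2.0000·(0.3000+0.5000) = 1.6000 m
residual clearance needed = 0.0200+0.0200+0.0000 = 0.0400 m
sum ≈ 0.6000+0.5000+1.6000+0.0400 ≈ 2.7400 m = S ✓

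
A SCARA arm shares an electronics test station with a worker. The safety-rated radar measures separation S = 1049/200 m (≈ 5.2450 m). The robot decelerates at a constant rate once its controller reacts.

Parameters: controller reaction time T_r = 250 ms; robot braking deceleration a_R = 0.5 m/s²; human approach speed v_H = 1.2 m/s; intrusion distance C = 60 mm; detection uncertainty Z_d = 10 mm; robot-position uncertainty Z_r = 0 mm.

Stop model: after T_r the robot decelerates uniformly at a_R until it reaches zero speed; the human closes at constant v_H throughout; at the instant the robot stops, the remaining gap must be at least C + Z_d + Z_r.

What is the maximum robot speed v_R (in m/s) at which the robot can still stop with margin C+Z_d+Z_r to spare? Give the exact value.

v_R_max = 5/4 m/s = 1.2500 m/s

collect terms ⇒ (1)·v_R² + (53/20)·v_R + (-39/8) = 0
  disc = (53/20)² − 4·(1)·(-39/8) = 10609/400 ; √disc = 103/20
  v_R = (−(53/20) + 103/20) / (2·(1)) = 5/4 m/s
check:
braking lasts T_s = (5/4)/(1/2) = 2.5000 s
robot covers v_R·T_r = 1.2500·0.2500 = 0.3125 m before braking
braking distance = 1.2500²/(2·0.5000) = 1.5625 m
human over T_r+T_s: 1.2000·(0.2500+2.5000) = 3.3000 m
margins: 0.0600+0.0100+0.0000 = 0.0700 m
sum ≈ 0.3125+1.5625+3.3000+0.0700 ≈ 5.2450 m = S ✓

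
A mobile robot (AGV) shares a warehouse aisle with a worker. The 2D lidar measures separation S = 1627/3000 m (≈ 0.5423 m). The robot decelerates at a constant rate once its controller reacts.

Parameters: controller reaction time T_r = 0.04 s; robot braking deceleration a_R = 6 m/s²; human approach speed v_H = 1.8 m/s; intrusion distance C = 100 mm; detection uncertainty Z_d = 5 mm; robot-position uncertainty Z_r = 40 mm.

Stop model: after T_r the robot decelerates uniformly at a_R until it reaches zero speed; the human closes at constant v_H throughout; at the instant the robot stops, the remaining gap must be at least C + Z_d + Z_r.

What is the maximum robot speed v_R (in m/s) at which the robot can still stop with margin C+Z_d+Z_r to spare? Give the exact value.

at the boundary: (1/12)·v² + (17/50)·v + (-122/375) = 0
  disc = (17/50)² − 4·(1/12)·(-122/375) = 5041/22500 ; √disc = 71/150
  v_R = (−(17/50) + 71/150) / (2·(1/12)) = 4/5 m/s
check:
stop time T_s = (4/5)/6 = 0.1333 s
robot in T_r: 0.8000·0.0400 = 0.0320 m
robot under decel: 0.8000²/(2·6.0000) = 0.0533 m
human over T_r+T_s: 1.8000·(0.0400+0.1333) = 0.3120 m
C+Z_d+Z_r = 0.1000+0.0050+0.0400 = 0.1450 m
sum ≈ 0.0320+0.0533+0.3120+0.1450 ≈ 0.5423 m = S ✓

v_R_max = 4/5 m/s = 0.8000 m/s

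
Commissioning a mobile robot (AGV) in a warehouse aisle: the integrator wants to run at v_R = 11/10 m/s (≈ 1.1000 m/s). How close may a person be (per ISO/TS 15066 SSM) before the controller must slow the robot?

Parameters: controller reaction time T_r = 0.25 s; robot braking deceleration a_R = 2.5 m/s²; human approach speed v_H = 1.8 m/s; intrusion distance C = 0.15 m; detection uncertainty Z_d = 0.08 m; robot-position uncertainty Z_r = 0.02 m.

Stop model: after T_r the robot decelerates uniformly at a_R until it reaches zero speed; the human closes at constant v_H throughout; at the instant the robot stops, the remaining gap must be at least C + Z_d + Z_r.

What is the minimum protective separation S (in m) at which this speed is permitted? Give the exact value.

S_min = 2009/1000 m = 2.0090 m

T_s = v_R/a_R = (11/10)/(5/2) = 0.4400 s
robot covers v_R·T_r = 1.1000·0.2500 = 0.2750 m before braking
braking distance = 1.1000²/(2·2.5000) = 0.2420 m
human closes 1.8000·0.6900 = 1.2420 m
margins: 0.1500+0.0800+0.0200 = 0.2500 m
S_min ≈ 0.2750+0.2420+1.2420+0.2500  ⇒  S_min = 2009/1000 m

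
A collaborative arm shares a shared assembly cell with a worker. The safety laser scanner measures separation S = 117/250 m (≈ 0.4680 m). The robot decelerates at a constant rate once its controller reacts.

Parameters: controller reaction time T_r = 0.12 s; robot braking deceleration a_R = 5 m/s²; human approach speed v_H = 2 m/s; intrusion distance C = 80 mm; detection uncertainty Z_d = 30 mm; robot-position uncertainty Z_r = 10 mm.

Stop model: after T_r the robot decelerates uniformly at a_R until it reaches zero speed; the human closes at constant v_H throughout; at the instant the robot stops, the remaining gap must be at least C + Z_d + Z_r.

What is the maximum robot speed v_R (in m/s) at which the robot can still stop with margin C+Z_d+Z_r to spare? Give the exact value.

at the boundary: (1/10)·v² + (13/25)·v + (-27/250) = 0
  disc = (13/25)² − 4·(1/10)·(-27/250) = 196/625 ; √disc = 14/25
  v_R = (−(13/25) + 14/25) / (2·(1/10)) = 1/5 m/s
check:
T_s = v_R/a_R = (1/5)/5 = 0.0400 s
robot in T_r: 0.2000·0.1200 = 0.0240 m
braking distance = 0.2000²/(2·5.0000) = 0.0040 m
person approaches 2.0000·(0.1200+0.0400) = 0.3200 m
C+Z_d+Z_r = 0.0800+0.0300+0.0100 = 0.1200 m
sum ≈ 0.0240+0.0040+0.3200+0.1200 ≈ 0.4680 m = S ✓

v_R_max = 1/5 m/s = 0.2000 m/s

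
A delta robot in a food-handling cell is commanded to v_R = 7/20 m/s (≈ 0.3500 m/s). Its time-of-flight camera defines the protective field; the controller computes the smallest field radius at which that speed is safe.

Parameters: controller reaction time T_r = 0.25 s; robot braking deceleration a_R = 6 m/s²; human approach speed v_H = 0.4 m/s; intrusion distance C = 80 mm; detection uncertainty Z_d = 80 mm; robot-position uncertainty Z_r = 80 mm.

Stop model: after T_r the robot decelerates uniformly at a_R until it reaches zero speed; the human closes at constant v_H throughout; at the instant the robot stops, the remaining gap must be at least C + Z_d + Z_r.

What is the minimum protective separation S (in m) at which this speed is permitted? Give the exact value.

S_min = 2213/4800 m = 0.4610 m

stop time T_s = (7/20)/6 = 0.0583 s
robot in T_r: 0.3500·0.2500 = 0.0875 m
robot under decel: 0.3500²/(2·6.0000) = 0.0102 m
human closes 0.4000·0.3083 = 0.1233 m
margins: 0.0800+0.0800+0.0800 = 0.2400 m
S_min ≈ 0.0875+0.0102+0.1233+0.2400  ⇒  S_min = 2213/4800 m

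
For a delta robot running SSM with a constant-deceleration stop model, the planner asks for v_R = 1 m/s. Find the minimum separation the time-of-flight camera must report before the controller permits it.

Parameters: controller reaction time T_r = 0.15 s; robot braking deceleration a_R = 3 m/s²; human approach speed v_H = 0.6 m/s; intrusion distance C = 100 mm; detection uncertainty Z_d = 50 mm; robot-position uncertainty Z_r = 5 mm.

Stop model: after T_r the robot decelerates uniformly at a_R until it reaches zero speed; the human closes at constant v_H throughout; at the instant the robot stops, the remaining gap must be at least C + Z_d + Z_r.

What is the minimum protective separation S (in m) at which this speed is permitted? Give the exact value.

stop time T_s = 1/3 = 0.3333 s
robot covers v_R·T_r = 1.0000·0.1500 = 0.1500 m before braking
robot covers 1.0000·0.3333 − ½·3.0000·0.3333² = 0.1667 m while stopping
human over T_r+T_s: 0.6000·(0.1500+0.3333) = 0.2900 m
C+Z_d+Z_r = 0.1000+0.0500+0.0050 = 0.1550 m
S_min ≈ 0.1500+0.1667+0.2900+0.1550  ⇒  S_min = 457/600 m

S_min = 457/600 m = 0.7617 m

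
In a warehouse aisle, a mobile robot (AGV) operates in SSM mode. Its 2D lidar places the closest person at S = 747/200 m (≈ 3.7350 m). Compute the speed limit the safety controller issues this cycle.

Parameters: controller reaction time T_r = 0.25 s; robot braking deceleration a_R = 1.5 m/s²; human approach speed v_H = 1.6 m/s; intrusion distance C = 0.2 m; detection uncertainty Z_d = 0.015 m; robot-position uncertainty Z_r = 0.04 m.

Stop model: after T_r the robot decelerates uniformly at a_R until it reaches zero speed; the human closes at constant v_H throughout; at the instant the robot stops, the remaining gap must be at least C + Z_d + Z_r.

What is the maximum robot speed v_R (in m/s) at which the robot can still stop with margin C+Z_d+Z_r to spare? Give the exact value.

v_R_max = 33/20 m/s = 1.6500 m/s

collect terms ⇒ (1/3)·v_R² + (79/60)·v_R + (-77/25) = 0
  disc = (79/60)² − 4·(1/3)·(-77/25) = 841/144 ; √disc = 29/12
  v_R = (−(79/60) + 29/12) / (2·(1/3)) = 33/20 m/s
check:
stop time T_s = (33/20)/(3/2) = 1.1000 s
robot covers v_R·T_r = 1.6500·0.2500 = 0.4125 m before braking
braking distance = 1.6500²/(2·1.5000) = 0.9075 m
human over T_r+T_s: 1.6000·(0.2500+1.1000) = 2.1600 m
margins: 0.2000+0.0150+0.0400 = 0.2550 m
sum ≈ 0.4125+0.9075+2.1600+0.2550 ≈ 3.7350 m = S ✓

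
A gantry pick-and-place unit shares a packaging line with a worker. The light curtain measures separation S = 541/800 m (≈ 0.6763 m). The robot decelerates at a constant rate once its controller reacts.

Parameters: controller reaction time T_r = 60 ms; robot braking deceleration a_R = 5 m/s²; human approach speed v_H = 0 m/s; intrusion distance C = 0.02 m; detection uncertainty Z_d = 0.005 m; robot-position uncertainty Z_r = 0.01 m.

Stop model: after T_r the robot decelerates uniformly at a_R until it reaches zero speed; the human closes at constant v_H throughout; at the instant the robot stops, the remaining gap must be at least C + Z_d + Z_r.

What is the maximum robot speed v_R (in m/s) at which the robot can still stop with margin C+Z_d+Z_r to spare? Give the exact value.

v_R_max = 9/4 m/s = 2.2500 m/s

quadratic (1/10)·v² + (3/50)·v + (-513/800) = 0
  disc = (3/50)² − 4·(1/10)·(-513/800) = 2601/10000 ; √disc = 51/100
  v_R = (−(3/50) + 51/100) / (2·(1/10)) = 9/4 m/s
check:
braking lasts T_s = (9/4)/5 = 0.4500 s
reaction-phase robot travel = 2.2500·0.0600 = 0.1350 m
robot under decel: 2.2500²/(2·5.0000) = 0.5062 m
person approaches 0.0000·(0.0600+0.4500) = 0.0000 m
C+Z_d+Z_r = 0.0200+0.0050+0.0100 = 0.0350 m
sum ≈ 0.1350+0.5062+0.0000+0.0350 ≈ 0.6763 m = S ✓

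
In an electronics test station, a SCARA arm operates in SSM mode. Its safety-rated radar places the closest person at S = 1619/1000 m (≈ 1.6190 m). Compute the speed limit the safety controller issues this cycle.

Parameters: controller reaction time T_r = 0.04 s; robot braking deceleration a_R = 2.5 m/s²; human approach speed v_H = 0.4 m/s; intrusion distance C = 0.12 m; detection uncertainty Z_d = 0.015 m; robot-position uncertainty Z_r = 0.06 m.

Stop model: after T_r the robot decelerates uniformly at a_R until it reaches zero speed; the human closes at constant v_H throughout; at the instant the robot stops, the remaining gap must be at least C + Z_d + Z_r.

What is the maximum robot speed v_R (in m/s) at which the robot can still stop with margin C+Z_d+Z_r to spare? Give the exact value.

collect terms ⇒ (1/5)·v_R² + (1/5)·v_R + (-176/125) = 0
  disc = (1/5)² − 4·(1/5)·(-176/125) = 729/625 ; √disc = 27/25
  v_R = (−(1/5) + 27/25) / (2·(1/5)) = 11/5 m/s
check:
braking lasts T_s = (11/5)/(5/2) = 0.8800 s
robot in T_r: 2.2000·0.0400 = 0.0880 m
braking distance = 2.2000²/(2·2.5000) = 0.9680 m
human over T_r+T_s: 0.4000·(0.0400+0.8800) = 0.3680 m
C+Z_d+Z_r = 0.1200+0.0150+0.0600 = 0.1950 m
sum ≈ 0.0880+0.9680+0.3680+0.1950 ≈ 1.6190 m = S ✓

v_R_max = 11/5 m/s = 2.2000 m/s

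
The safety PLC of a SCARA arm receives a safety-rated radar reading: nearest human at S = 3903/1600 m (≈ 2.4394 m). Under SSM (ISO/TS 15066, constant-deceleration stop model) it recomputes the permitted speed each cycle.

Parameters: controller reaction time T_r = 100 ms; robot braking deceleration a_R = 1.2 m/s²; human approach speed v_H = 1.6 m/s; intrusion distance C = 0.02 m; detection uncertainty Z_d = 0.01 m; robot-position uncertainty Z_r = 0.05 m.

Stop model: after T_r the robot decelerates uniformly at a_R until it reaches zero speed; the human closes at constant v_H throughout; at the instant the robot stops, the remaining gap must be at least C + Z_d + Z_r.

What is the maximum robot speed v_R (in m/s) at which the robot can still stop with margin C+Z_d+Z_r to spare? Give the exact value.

v_R_max = 23/20 m/s = 1.1500 m/s

collect terms ⇒ (5/12)·v_R² + (43/30)·v_R + (-3519/1600) = 0
  disc = (43/30)² − 4·(5/12)·(-3519/1600) = 82369/14400 ; √disc = 287/120
  v_R = (−(43/30) + 287/120) / (2·(5/12)) = 23/20 m/s
check:
T_s = v_R/a_R = (23/20)/(6/5) = 0.9583 s
robot covers v_R·T_r = 1.1500·0.1000 = 0.1150 m before braking
robot covers 1.1500·0.9583 − ½·1.2000·0.9583² = 0.5510 m while stopping
human closes 1.6000·1.0583 = 1.6933 m
residual clearance needed = 0.0200+0.0100+0.0500 = 0.0800 m
sum ≈ 0.1150+0.5510+1.6933+0.0800 ≈ 2.4394 m = S ✓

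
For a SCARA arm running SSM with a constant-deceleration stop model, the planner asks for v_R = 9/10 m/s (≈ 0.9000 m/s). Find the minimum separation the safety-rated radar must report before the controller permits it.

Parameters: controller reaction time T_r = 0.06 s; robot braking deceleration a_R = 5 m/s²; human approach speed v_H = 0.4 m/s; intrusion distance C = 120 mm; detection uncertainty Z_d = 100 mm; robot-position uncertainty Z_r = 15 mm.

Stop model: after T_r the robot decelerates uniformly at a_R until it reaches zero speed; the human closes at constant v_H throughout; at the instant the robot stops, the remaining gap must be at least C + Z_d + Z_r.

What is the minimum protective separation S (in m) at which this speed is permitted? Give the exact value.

stop time T_s = (9/10)/5 = 0.1800 s
robot in T_r: 0.9000·0.0600 = 0.0540 m
robot covers 0.9000·0.1800 − ½·5.0000·0.1800² = 0.0810 m while stopping
human over T_r+T_s: 0.4000·(0.0600+0.1800) = 0.0960 m
residual clearance needed = 0.1200+0.1000+0.0150 = 0.2350 m
S_min ≈ 0.0540+0.0810+0.0960+0.2350  ⇒  S_min = 233/500 m

S_min = 233/500 m = 0.4660 m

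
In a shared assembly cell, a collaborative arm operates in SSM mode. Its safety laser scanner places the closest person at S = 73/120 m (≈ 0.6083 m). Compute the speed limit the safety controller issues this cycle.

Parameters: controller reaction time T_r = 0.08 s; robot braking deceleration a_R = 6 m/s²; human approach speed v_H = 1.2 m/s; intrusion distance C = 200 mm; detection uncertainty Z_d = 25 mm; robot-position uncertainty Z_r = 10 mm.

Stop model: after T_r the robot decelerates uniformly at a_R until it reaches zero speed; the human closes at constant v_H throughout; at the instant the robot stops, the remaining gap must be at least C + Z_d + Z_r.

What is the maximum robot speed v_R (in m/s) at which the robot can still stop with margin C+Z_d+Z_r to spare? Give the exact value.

collect terms ⇒ (1/12)·v_R² + (7/25)·v_R + (-104/375) = 0
  disc = (7/25)² − 4·(1/12)·(-104/375) = 961/5625 ; √disc = 31/75
  v_R = (−(7/25) + 31/75) / (2·(1/12)) = 4/5 m/s
check:
stop time T_s = (4/5)/6 = 0.1333 s
robot covers v_R·T_r = 0.8000·0.0800 = 0.0640 m before braking
braking distance = 0.8000²/(2·6.0000) = 0.0533 m
human over T_r+T_s: 1.2000·(0.0800+0.1333) = 0.2560 m
margins: 0.2000+0.0250+0.0100 = 0.2350 m
sum ≈ 0.0640+0.0533+0.2560+0.2350 ≈ 0.6083 m = S ✓

v_R_max = 4/5 m/s = 0.8000 m/s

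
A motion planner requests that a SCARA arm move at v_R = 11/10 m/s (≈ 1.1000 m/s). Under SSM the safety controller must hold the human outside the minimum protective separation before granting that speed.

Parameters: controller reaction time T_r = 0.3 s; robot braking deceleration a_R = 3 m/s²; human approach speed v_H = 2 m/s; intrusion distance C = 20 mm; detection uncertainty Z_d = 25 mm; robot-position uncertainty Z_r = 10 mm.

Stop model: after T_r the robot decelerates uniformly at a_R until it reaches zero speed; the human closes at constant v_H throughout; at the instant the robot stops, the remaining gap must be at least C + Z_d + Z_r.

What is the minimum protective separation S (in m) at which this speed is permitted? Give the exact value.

stop time T_s = (11/10)/3 = 0.3667 s
robot in T_r: 1.1000·0.3000 = 0.3300 m
braking distance = 1.1000²/(2·3.0000) = 0.2017 m
person approaches 2.0000·(0.3000+0.3667) = 1.3333 m
C+Z_d+Z_r = 0.0200+0.0250+0.0100 = 0.0550 m
S_min ≈ 0.3300+0.2017+1.3333+0.0550  ⇒  S_min = 48/25 m

S_min = 48/25 m = 1.9200 m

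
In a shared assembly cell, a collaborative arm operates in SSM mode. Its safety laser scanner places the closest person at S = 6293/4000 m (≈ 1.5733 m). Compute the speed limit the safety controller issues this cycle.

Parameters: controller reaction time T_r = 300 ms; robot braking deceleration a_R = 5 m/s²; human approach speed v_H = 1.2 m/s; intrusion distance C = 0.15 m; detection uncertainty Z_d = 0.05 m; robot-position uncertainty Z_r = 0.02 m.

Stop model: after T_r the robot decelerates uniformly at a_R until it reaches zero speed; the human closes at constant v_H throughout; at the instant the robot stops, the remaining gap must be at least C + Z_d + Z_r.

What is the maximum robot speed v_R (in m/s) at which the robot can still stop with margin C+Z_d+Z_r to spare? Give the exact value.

collect terms ⇒ (1/10)·v_R² + (27/50)·v_R + (-3973/4000) = 0
  disc = (27/50)² − 4·(1/10)·(-3973/4000) = 6889/10000 ; √disc = 83/100
  v_R = (−(27/50) + 83/100) / (2·(1/10)) = 29/20 m/s
check:
braking lasts T_s = (29/20)/5 = 0.2900 s
robot covers v_R·T_r = 1.4500·0.3000 = 0.4350 m before braking
robot under decel: 1.4500²/(2·5.0000) = 0.2102 m
person approaches 1.2000·(0.3000+0.2900) = 0.7080 m
C+Z_d+Z_r = 0.1500+0.0500+0.0200 = 0.2200 m
sum ≈ 0.4350+0.2102+0.7080+0.2200 ≈ 1.5733 m = S ✓

v_R_max = 29/20 m/s = 1.4500 m/s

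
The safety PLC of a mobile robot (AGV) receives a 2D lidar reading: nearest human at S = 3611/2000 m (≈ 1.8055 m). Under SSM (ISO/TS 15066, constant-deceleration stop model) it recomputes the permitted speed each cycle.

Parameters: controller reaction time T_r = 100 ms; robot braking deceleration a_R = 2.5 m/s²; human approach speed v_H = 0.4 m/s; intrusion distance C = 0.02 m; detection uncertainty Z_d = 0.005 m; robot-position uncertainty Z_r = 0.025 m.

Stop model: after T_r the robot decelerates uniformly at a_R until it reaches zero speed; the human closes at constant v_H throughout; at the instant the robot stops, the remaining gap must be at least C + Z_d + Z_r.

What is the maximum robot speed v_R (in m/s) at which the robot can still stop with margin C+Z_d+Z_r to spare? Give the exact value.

collect terms ⇒ (1/5)·v_R² + (13/50)·v_R + (-3431/2000) = 0
  disc = (13/50)² − 4·(1/5)·(-3431/2000) = 36/25 ; √disc = 6/5
  v_R = (−(13/50) + 6/5) / (2·(1/5)) = 47/20 m/s
check:
T_s = v_R/a_R = (47/20)/(5/2) = 0.9400 s
robot in T_r: 2.3500·0.1000 = 0.2350 m
braking distance = 2.3500²/(2·2.5000) = 1.1045 m
human closes 0.4000·1.0400 = 0.4160 m
residual clearance needed = 0.0200+0.0050+0.0250 = 0.0500 m
sum ≈ 0.2350+1.1045+0.4160+0.0500 ≈ 1.8055 m = S ✓

v_R_max = 47/20 m/s = 2.3500 m/s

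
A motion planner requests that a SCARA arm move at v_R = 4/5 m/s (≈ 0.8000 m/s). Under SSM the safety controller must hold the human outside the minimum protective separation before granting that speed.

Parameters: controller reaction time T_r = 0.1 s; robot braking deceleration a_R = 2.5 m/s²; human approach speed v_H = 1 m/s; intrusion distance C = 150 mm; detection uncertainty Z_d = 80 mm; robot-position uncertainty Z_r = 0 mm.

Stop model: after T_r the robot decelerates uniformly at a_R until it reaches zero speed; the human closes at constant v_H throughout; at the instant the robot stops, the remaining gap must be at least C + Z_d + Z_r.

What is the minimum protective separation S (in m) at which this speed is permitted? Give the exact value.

S_min = 429/500 m = 0.8580 m

braking lasts T_s = (4/5)/(5/2) = 0.3200 s
reaction-phase robot travel = 0.8000·0.1000 = 0.0800 m
braking distance = 0.8000²/(2·2.5000) = 0.1280 m
person approaches 1.0000·(0.1000+0.3200) = 0.4200 m
margins: 0.1500+0.0800+0.0000 = 0.2300 m
S_min ≈ 0.0800+0.1280+0.4200+0.2300  ⇒  S_min = 429/500 m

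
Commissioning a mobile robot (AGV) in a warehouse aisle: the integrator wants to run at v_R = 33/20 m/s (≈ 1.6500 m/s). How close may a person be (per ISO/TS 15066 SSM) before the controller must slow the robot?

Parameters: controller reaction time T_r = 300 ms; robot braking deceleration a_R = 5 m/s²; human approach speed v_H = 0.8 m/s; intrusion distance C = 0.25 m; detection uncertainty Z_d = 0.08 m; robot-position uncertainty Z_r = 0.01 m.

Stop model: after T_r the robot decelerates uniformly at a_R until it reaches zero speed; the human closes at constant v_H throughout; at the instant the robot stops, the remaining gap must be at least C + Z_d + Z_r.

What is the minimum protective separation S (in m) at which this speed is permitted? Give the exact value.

stop time T_s = (33/20)/5 = 0.3300 s
robot in T_r: 1.6500·0.3000 = 0.4950 m
braking distance = 1.6500²/(2·5.0000) = 0.2722 m
human over T_r+T_s: 0.8000·(0.3000+0.3300) = 0.5040 m
margins: 0.2500+0.0800+0.0100 = 0.3400 m
S_min ≈ 0.4950+0.2722+0.5040+0.3400  ⇒  S_min = 1289/800 m

S_min = 1289/800 m = 1.6113 m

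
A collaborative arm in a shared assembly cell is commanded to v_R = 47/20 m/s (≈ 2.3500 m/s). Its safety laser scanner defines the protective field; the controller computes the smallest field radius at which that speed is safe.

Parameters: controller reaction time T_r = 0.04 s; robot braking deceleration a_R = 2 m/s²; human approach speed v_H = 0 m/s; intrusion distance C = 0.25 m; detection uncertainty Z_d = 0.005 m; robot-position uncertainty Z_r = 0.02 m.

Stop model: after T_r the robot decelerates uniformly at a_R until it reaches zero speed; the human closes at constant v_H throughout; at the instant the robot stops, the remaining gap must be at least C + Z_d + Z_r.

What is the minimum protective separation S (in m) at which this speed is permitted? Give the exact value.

braking lasts T_s = (47/20)/2 = 1.1750 s
robot covers v_R·T_r = 2.3500·0.0400 = 0.0940 m before braking
robot covers 2.3500·1.1750 − ½·2.0000·1.1750² = 1.3806 m while stopping
person approaches 0.0000·(0.0400+1.1750) = 0.0000 m
margins: 0.2500+0.0050+0.0200 = 0.2750 m
S_min ≈ 0.0940+1.3806+0.0000+0.2750  ⇒  S_min = 13997/8000 m

S_min = 13997/8000 m = 1.7496 m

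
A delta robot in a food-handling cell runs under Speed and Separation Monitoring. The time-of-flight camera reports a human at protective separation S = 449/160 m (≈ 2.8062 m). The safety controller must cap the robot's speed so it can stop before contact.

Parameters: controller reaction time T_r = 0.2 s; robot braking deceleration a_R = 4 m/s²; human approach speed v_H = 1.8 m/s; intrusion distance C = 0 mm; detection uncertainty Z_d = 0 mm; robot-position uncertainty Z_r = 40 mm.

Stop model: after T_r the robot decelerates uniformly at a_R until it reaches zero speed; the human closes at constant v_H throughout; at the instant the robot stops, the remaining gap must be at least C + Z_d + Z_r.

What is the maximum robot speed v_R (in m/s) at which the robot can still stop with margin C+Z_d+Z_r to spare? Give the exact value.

quadratic (1/8)·v² + (13/20)·v + (-77/32) = 0
  disc = (13/20)² − 4·(1/8)·(-77/32) = 2601/1600 ; √disc = 51/40
  v_R = (−(13/20) + 51/40) / (2·(1/8)) = 5/2 m/s
check:
braking lasts T_s = (5/2)/4 = 0.6250 s
robot covers v_R·T_r = 2.5000·0.2000 = 0.5000 m before braking
robot covers 2.5000·0.6250 − ½·4.0000·0.6250² = 0.7812 m while stopping
human over T_r+T_s: 1.8000·(0.2000+0.6250) = 1.4850 m
margins: 0.0000+0.0000+0.0400 = 0.0400 m
sum ≈ 0.5000+0.7812+1.4850+0.0400 ≈ 2.8062 m = S ✓

v_R_max = 5/2 m/s = 2.5000 m/s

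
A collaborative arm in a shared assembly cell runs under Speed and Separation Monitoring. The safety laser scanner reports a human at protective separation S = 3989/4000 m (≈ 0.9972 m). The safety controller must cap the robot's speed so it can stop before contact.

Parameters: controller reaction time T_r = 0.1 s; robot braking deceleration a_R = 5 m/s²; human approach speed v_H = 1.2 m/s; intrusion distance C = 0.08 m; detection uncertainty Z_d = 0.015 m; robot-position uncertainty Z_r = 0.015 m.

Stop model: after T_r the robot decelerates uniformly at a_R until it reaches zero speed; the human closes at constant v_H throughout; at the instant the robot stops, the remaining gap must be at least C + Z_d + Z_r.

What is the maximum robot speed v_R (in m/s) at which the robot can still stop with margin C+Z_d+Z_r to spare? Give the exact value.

v_R_max = 31/20 m/s = 1.5500 m/s

quadratic (1/10)·v² + (17/50)·v + (-3069/4000) = 0
  disc = (17/50)² − 4·(1/10)·(-3069/4000) = 169/400 ; √disc = 13/20
  v_R = (−(17/50) + 13/20) / (2·(1/10)) = 31/20 m/s
check:
stop time T_s = (31/20)/5 = 0.3100 s
robot in T_r: 1.5500·0.1000 = 0.1550 m
robot under decel: 1.5500²/(2·5.0000) = 0.2402 m
person approaches 1.2000·(0.1000+0.3100) = 0.4920 m
margins: 0.0800+0.0150+0.0150 = 0.1100 m
sum ≈ 0.1550+0.2402+0.4920+0.1100 ≈ 0.9972 m = S ✓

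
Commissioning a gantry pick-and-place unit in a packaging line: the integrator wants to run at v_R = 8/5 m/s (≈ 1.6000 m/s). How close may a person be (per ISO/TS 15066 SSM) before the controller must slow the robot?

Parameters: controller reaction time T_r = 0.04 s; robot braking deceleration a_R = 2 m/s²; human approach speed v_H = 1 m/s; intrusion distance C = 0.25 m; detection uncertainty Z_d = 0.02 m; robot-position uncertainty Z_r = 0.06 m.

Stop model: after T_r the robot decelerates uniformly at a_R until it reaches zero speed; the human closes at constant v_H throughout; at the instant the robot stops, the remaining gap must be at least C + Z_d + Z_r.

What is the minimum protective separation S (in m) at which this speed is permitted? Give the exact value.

braking lasts T_s = (8/5)/2 = 0.8000 s
reaction-phase robot travel = 1.6000·0.0400 = 0.0640 m
robot under decel: 1.6000²/(2·2.0000) = 0.6400 m
person approaches 1.0000·(0.0400+0.8000) = 0.8400 m
C+Z_d+Z_r = 0.2500+0.0200+0.0600 = 0.3300 m
S_min ≈ 0.0640+0.6400+0.8400+0.3300  ⇒  S_min = 937/500 m

S_min = 937/500 m = 1.8740 m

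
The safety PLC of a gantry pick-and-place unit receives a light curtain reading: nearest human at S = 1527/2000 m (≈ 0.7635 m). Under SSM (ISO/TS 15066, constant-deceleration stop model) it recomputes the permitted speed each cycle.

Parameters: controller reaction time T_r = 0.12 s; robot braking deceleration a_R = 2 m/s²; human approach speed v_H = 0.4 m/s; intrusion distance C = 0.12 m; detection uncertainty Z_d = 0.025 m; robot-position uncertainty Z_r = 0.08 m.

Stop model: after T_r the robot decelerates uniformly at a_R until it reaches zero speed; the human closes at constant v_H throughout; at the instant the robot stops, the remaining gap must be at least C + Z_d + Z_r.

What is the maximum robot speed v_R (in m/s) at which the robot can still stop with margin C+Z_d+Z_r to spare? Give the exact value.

v_R_max = 9/10 m/s = 0.9000 m/s

quadratic (1/4)·v² + (8/25)·v + (-981/2000) = 0
  disc = (8/25)² − 4·(1/4)·(-981/2000) = 5929/10000 ; √disc = 77/100
  v_R = (−(8/25) + 77/100) / (2·(1/4)) = 9/10 m/s
check:
T_s = v_R/a_R = (9/10)/2 = 0.4500 s
robot covers v_R·T_r = 0.9000·0.1200 = 0.1080 m before braking
robot under decel: 0.9000²/(2·2.0000) = 0.2025 m
person approaches 0.4000·(0.1200+0.4500) = 0.2280 m
residual clearance needed = 0.1200+0.0250+0.0800 = 0.2250 m
sum ≈ 0.1080+0.2025+0.2280+0.2250 ≈ 0.7635 m = S ✓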